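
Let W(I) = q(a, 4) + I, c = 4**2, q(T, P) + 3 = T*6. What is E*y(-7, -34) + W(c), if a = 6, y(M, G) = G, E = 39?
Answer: -1277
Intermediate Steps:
q(T, P) = -3 + 6*T (q(T, P) = -3 + T*6 = -3 + 6*T)
c = 16
W(I) = 33 + I (W(I) = (-3 + 6*6) + I = (-3 + 36) + I = 33 + I)
E*y(-7, -34) + W(c) = 39*(-34) + (33 + 16) = -1326 + 49 = -1277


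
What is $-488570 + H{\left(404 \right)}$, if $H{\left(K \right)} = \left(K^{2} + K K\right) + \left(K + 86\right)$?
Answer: $-161648$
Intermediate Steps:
$H{\left(K \right)} = 86 + K + 2 K^{2}$ ($H{\left(K \right)} = \left(K^{2} + K^{2}\right) + \left(86 + K\right) = 2 K^{2} + \left(86 + K\right) = 86 + K + 2 K^{2}$)
$-488570 + H{\left(404 \right)} = -488570 + \left(86 + 404 + 2 \cdot 404^{2}\right) = -488570 + \left(86 + 404 + 2 \cdot 163216\right) = -488570 + \left(86 + 404 + 326432\right) = -488570 + 326922 = -161648$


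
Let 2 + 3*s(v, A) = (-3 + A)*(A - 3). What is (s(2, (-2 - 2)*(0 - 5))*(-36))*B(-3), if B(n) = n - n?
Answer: 0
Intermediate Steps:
B(n) = 0
s(v, A) = -⅔ + (-3 + A)²/3 (s(v, A) = -⅔ + ((-3 + A)*(A - 3))/3 = -⅔ + ((-3 + A)*(-3 + A))/3 = -⅔ + (-3 + A)²/3)
(s(2, (-2 - 2)*(0 - 5))*(-36))*B(-3) = ((-⅔ + (-3 + (-2 - 2)*(0 - 5))²/3)*(-36))*0 = ((-⅔ + (-3 - 4*(-5))²/3)*(-36))*0 = ((-⅔ + (-3 + 20)²/3)*(-36))*0 = ((-⅔ + (⅓)*17²)*(-36))*0 = ((-⅔ + (⅓)*289)*(-36))*0 = ((-⅔ + 289/3)*(-36))*0 = ((287/3)*(-36))*0 = -3444*0 = 0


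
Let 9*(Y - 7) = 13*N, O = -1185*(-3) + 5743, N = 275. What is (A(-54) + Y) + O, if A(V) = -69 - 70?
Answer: 86069/9 ≈ 9563.2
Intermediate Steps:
O = 9298 (O = 3555 + 5743 = 9298)
A(V) = -139
Y = 3638/9 (Y = 7 + (13*275)/9 = 7 + (⅑)*3575 = 7 + 3575/9 = 3638/9 ≈ 404.22)
(A(-54) + Y) + O = (-139 + 3638/9) + 9298 = 2387/9 + 9298 = 86069/9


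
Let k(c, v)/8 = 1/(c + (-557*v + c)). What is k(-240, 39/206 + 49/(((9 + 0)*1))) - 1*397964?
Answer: -2669456964572/6707785 ≈ -3.9796e+5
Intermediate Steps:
k(c, v) = 8/(-557*v + 2*c) (k(c, v) = 8/(c + (-557*v + c)) = 8/(c + (c - 557*v)) = 8/(-557*v + 2*c))
k(-240, 39/206 + 49/(((9 + 0)*1))) - 1*397964 = 8/(-557*(39/206 + 49/(((9 + 0)*1))) + 2*(-240)) - 1*397964 = 8/(-557*(39*(1/206) + 49/((9*1))) - 480) - 397964 = 8/(-557*(39/206 + 49/9) - 480) - 397964 = 8/(-557*10445/1854 - 480) - 397964 = 8/(-5817865/1854 - 480) - 397964 = 8/(-6707785/1854) - 397964 = 8*(-1854/6707785) - 397964 = -14832/6707785 - 397964 = -2669456964572/6707785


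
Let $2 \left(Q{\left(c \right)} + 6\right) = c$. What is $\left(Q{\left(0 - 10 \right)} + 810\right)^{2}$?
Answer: $638401$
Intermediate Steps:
$Q{\left(c \right)} = -6 + \frac{c}{2}$
$\left(Q{\left(0 - 10 \right)} + 810\right)^{2} = \left(\left(-6 + \frac{0 - 10}{2}\right) + 810\right)^{2} = \left(\left(-6 + \frac{1}{2} \left(-10\right)\right) + 810\right)^{2} = \left(\left(-6 - 5\right) + 810\right)^{2} = \left(-11 + 810\right)^{2} = 799^{2} = 638401$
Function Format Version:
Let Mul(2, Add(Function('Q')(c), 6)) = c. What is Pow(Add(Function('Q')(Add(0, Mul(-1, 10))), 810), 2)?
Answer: 638401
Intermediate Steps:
Function('Q')(c) = Add(-6, Mul(Rational(1, 2), c))
Pow(Add(Function('Q')(Add(0, Mul(-1, 10))), 810), 2) = Pow(Add(Add(-6, Mul(Rational(1, 2), Add(0, Mul(-1, 10)))), 810), 2) = Pow(Add(Add(-6, Mul(Rational(1, 2), Add(0, -10))), 810), 2) = Pow(Add(Add(-6, Mul(Rational(1, 2), -10)), 810), 2) = Pow(Add(Add(-6, -5), 810), 2) = Pow(Add(-11, 810), 2) = Pow(799, 2) = 638401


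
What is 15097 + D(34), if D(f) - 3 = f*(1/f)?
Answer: 15101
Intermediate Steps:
D(f) = 4 (D(f) = 3 + f*(1/f) = 3 + f/f = 3 + 1 = 4)
15097 + D(34) = 15097 + 4 = 15101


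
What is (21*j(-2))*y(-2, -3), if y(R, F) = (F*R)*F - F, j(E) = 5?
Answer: -1575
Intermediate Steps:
y(R, F) = -F + R*F**2 (y(R, F) = R*F**2 - F = -F + R*F**2)
(21*j(-2))*y(-2, -3) = (21*5)*(-3*(-1 - 3*(-2))) = 105*(-3*(-1 + 6)) = 105*(-3*5) = 105*(-15) = -1575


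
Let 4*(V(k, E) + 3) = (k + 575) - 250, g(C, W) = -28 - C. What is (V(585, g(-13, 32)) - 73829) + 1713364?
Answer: 3279519/2 ≈ 1.6398e+6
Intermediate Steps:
V(k, E) = 313/4 + k/4 (V(k, E) = -3 + ((k + 575) - 250)/4 = -3 + ((575 + k) - 250)/4 = -3 + (325 + k)/4 = -3 + (325/4 + k/4) = 313/4 + k/4)
(V(585, g(-13, 32)) - 73829) + 1713364 = ((313/4 + (1/4)*585) - 73829) + 1713364 = ((313/4 + 585/4) - 73829) + 1713364 = (449/2 - 73829) + 1713364 = -147209/2 + 1713364 = 3279519/2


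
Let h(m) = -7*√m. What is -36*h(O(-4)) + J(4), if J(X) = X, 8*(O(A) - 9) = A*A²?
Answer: 256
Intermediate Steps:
O(A) = 9 + A³/8 (O(A) = 9 + (A*A²)/8 = 9 + A³/8)
-36*h(O(-4)) + J(4) = -(-252)*√(9 + (⅛)*(-4)³) + 4 = -(-252)*√(9 + (⅛)*(-64)) + 4 = -(-252)*√(9 - 8) + 4 = -(-252)*√1 + 4 = -(-252) + 4 = -36*(-7) + 4 = 252 + 4 = 256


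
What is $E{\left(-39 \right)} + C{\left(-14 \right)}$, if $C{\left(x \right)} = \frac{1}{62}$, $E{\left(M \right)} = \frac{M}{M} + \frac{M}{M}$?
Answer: $\frac{125}{62} \approx 2.0161$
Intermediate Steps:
$E{\left(M \right)} = 2$ ($E{\left(M \right)} = 1 + 1 = 2$)
$C{\left(x \right)} = \frac{1}{62}$
$E{\left(-39 \right)} + C{\left(-14 \right)} = 2 + \frac{1}{62} = \frac{125}{62}$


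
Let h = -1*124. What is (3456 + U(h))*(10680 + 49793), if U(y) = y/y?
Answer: 209055161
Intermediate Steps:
h = -124
U(y) = 1
(3456 + U(h))*(10680 + 49793) = (3456 + 1)*(10680 + 49793) = 3457*60473 = 209055161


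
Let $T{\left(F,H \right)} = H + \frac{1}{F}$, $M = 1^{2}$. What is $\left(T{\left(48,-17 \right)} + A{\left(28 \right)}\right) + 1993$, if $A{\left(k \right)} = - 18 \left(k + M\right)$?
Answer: $\frac{69793}{48} \approx 1454.0$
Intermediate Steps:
$M = 1$
$A{\left(k \right)} = -18 - 18 k$ ($A{\left(k \right)} = - 18 \left(k + 1\right) = - 18 \left(1 + k\right) = -18 - 18 k$)
$\left(T{\left(48,-17 \right)} + A{\left(28 \right)}\right) + 1993 = \left(\left(-17 + \frac{1}{48}\right) - 522\right) + 1993 = \left(- \frac{815}{48} - 522\right) + 1993 = - \frac{25871}{48} + 1993 = \frac{69793}{48}$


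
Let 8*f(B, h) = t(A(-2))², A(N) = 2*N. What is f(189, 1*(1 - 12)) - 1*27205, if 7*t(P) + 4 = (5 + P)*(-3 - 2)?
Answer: -10664279/392 ≈ -27205.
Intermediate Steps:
t(P) = -29/7 - 5*P/7 (t(P) = -4/7 + ((5 + P)*(-3 - 2))/7 = -4/7 + ((5 + P)*(-5))/7 = -4/7 + (-25 - 5*P)/7 = -4/7 + (-25/7 - 5*P/7) = -29/7 - 5*P/7)
f(B, h) = 81/392 (f(B, h) = (-29/7 - 10*(-2)/7)²/8 = (-29/7 - 5/7*(-4))²/8 = (-29/7 + 20/7)²/8 = (-9/7)²/8 = (⅛)*(81/49) = 81/392)
f(189, 1*(1 - 12)) - 1*27205 = 81/392 - 1*27205 = 81/392 - 27205 = -10664279/392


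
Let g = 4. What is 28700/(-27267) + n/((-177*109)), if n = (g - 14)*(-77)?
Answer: -191568230/175354077 ≈ -1.0925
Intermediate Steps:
n = 770 (n = (4 - 14)*(-77) = -10*(-77) = 770)
28700/(-27267) + n/((-177*109)) = 28700/(-27267) + 770/((-177*109)) = 28700*(-1/27267) + 770/(-19293) = -28700/27267 + 770*(-1/19293) = -28700/27267 - 770/19293 = -191568230/175354077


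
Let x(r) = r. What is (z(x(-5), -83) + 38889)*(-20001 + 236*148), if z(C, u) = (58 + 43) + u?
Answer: 580764789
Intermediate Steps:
z(C, u) = 101 + u
(z(x(-5), -83) + 38889)*(-20001 + 236*148) = ((101 - 83) + 38889)*(-20001 + 236*148) = (18 + 38889)*(-20001 + 34928) = 38907*14927 = 580764789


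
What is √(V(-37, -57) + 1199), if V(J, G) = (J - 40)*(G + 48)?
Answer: 2*√473 ≈ 43.497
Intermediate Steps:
V(J, G) = (-40 + J)*(48 + G)
√(V(-37, -57) + 1199) = √((-1920 - 40*(-57) + 48*(-37) - 57*(-37)) + 1199) = √((-1920 + 2280 - 1776 + 2109) + 1199) = √(693 + 1199) = √1892 = 2*√473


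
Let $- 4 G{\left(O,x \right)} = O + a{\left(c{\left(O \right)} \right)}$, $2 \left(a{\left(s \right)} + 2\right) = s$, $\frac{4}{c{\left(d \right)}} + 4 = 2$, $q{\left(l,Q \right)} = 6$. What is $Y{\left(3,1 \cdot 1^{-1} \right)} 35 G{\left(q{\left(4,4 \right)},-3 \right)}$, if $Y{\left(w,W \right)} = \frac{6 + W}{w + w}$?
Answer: $- \frac{245}{8} \approx -30.625$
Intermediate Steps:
$c{\left(d \right)} = -2$ ($c{\left(d \right)} = \frac{4}{-4 + 2} = \frac{4}{-2} = 4 \left(- \frac{1}{2}\right) = -2$)
$a{\left(s \right)} = -2 + \frac{s}{2}$
$Y{\left(w,W \right)} = \frac{6 + W}{2 w}$
$G{\left(O,x \right)} = \frac{3}{4} - \frac{O}{4}$ ($G{\left(O,x \right)} = - \frac{O + \left(-2 + \frac{1}{2} \left(-2\right)\right)}{4} = - \frac{O - 3}{4} = - \frac{-3 + O}{4} = \frac{3}{4} - \frac{O}{4}$)
$Y{\left(3,1 \cdot 1^{-1} \right)} 35 G{\left(q{\left(4,4 \right)},-3 \right)} = \frac{6 + 1 \cdot 1^{-1}}{2 \cdot 3} \cdot 35 \left(\frac{3}{4} - \frac{3}{2}\right) = \frac{1}{2} \cdot \frac{1}{3} \left(6 + 1 \cdot 1\right) 35 \left(\frac{3}{4} - \frac{3}{2}\right) = \frac{1}{2} \cdot \frac{1}{3} \left(6 + 1\right) 35 \left(- \frac{3}{4}\right) = \frac{1}{2} \cdot \frac{1}{3} \cdot 7 \cdot 35 \left(- \frac{3}{4}\right) = \frac{7}{6} \cdot 35 \left(- \frac{3}{4}\right) = \frac{245}{6} \left(- \frac{3}{4}\right) = - \frac{245}{8}$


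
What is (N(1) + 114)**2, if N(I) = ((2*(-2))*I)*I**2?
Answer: 12100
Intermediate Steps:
N(I) = -4*I**3 (N(I) = (-4*I)*I**2 = -4*I**3)
(N(1) + 114)**2 = (-4*1**3 + 114)**2 = (-4*1 + 114)**2 = (-4 + 114)**2 = 110**2 = 12100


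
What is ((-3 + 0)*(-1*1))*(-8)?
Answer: -24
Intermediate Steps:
((-3 + 0)*(-1*1))*(-8) = -3*(-1)*(-8) = 3*(-8) = -24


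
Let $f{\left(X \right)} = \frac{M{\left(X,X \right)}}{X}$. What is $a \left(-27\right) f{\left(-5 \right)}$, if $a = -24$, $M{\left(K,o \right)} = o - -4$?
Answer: $\frac{648}{5} \approx 129.6$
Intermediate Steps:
$M{\left(K,o \right)} = 4 + o$ ($M{\left(K,o \right)} = o + 4 = 4 + o$)
$f{\left(X \right)} = \frac{4 + X}{X}$
$a \left(-27\right) f{\left(-5 \right)} = \left(-24\right) \left(-27\right) \frac{4 - 5}{-5} = 648 \left(\left(- \frac{1}{5}\right) \left(-1\right)\right) = 648 \cdot \frac{1}{5} = \frac{648}{5}$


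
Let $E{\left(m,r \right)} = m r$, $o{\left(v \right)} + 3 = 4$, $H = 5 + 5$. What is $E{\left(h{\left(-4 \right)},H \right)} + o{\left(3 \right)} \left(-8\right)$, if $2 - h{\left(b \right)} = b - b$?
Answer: $12$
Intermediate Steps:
$H = 10$
$o{\left(v \right)} = 1$ ($o{\left(v \right)} = -3 + 4 = 1$)
$h{\left(b \right)} = 2$ ($h{\left(b \right)} = 2 - \left(b - b\right) = 2 - 0 = 2 + 0 = 2$)
$E{\left(h{\left(-4 \right)},H \right)} + o{\left(3 \right)} \left(-8\right) = 2 \cdot 10 + 1 \left(-8\right) = 20 - 8 = 12$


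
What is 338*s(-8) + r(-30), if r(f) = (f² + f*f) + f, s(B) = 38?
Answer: 14614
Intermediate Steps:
r(f) = f + 2*f² (r(f) = (f² + f²) + f = 2*f² + f = f + 2*f²)
338*s(-8) + r(-30) = 338*38 - 30*(1 + 2*(-30)) = 12844 - 30*(1 - 60) = 12844 - 30*(-59) = 12844 + 1770 = 14614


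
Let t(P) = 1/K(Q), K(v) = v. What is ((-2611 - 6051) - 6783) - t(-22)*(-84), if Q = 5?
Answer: -77141/5 ≈ -15428.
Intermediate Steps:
t(P) = ⅕ (t(P) = 1/5 = ⅕)
((-2611 - 6051) - 6783) - t(-22)*(-84) = ((-2611 - 6051) - 6783) - (-84)/5 = (-8662 - 6783) - 1*(-84/5) = -15445 + 84/5 = -77141/5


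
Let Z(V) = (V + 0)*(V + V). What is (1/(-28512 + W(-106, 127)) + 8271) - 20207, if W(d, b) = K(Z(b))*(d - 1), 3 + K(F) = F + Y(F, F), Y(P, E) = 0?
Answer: -41534856993/3479797 ≈ -11936.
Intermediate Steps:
Z(V) = 2*V² (Z(V) = V*(2*V) = 2*V²)
K(F) = -3 + F (K(F) = -3 + (F + 0) = -3 + F)
W(d, b) = (-1 + d)*(-3 + 2*b²) (W(d, b) = (-3 + 2*b²)*(d - 1) = (-3 + 2*b²)*(-1 + d) = (-1 + d)*(-3 + 2*b²))
(1/(-28512 + W(-106, 127)) + 8271) - 20207 = (1/(-28512 + (-1 - 106)*(-3 + 2*127²)) + 8271) - 20207 = (1/(-28512 - 107*(-3 + 2*16129)) + 8271) - 20207 = (1/(-28512 - 107*(-3 + 32258)) + 8271) - 20207 = (1/(-28512 - 107*32255) + 8271) - 20207 = (1/(-28512 - 3451285) + 8271) - 20207 = (1/(-3479797) + 8271) - 20207 = (-1/3479797 + 8271) - 20207 = 28781400986/3479797 - 20207 = -41534856993/3479797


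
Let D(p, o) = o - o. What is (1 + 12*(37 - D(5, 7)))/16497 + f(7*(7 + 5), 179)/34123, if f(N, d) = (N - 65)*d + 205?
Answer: 74672917/562927131 ≈ 0.13265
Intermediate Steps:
f(N, d) = 205 + d*(-65 + N) (f(N, d) = (-65 + N)*d + 205 = d*(-65 + N) + 205 = 205 + d*(-65 + N))
D(p, o) = 0
(1 + 12*(37 - D(5, 7)))/16497 + f(7*(7 + 5), 179)/34123 = (1 + 12*(37 - 1*0))/16497 + (205 - 65*179 + (7*(7 + 5))*179)/34123 = (1 + 12*(37 + 0))*(1/16497) + (205 - 11635 + (7*12)*179)*(1/34123) = (1 + 12*37)*(1/16497) + (205 - 11635 + 84*179)*(1/34123) = (1 + 444)*(1/16497) + (205 - 11635 + 15036)*(1/34123) = 445*(1/16497) + 3606*(1/34123) = 445/16497 + 3606/34123 = 74672917/562927131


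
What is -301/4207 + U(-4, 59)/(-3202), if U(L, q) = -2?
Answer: -68242/962201 ≈ -0.070923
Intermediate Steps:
-301/4207 + U(-4, 59)/(-3202) = -301/4207 - 2/(-3202) = -301*1/4207 - 2*(-1/3202) = -43/601 + 1/1601 = -68242/962201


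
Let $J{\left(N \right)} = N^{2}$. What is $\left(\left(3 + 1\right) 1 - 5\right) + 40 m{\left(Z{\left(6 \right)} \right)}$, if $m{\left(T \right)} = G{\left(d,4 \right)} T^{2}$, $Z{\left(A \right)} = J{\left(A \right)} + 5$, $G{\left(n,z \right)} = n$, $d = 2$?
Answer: $134479$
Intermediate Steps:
$Z{\left(A \right)} = 5 + A^{2}$ ($Z{\left(A \right)} = A^{2} + 5 = 5 + A^{2}$)
$m{\left(T \right)} = 2 T^{2}$
$\left(\left(3 + 1\right) 1 - 5\right) + 40 m{\left(Z{\left(6 \right)} \right)} = \left(\left(3 + 1\right) 1 - 5\right) + 40 \cdot 2 \left(5 + 6^{2}\right)^{2} = \left(4 \cdot 1 - 5\right) + 40 \cdot 2 \left(5 + 36\right)^{2} = \left(4 - 5\right) + 40 \cdot 2 \cdot 41^{2} = -1 + 40 \cdot 2 \cdot 1681 = -1 + 40 \cdot 3362 = -1 + 134480 = 134479$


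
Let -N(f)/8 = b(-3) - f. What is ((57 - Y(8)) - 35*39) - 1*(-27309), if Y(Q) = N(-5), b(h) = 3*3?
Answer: 26113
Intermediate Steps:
b(h) = 9
N(f) = -72 + 8*f (N(f) = -8*(9 - f) = -72 + 8*f)
Y(Q) = -112 (Y(Q) = -72 + 8*(-5) = -72 - 40 = -112)
((57 - Y(8)) - 35*39) - 1*(-27309) = ((57 - 1*(-112)) - 35*39) - 1*(-27309) = ((57 + 112) - 1365) + 27309 = (169 - 1365) + 27309 = -1196 + 27309 = 26113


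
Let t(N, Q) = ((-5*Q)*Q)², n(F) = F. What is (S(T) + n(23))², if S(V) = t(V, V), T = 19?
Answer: 10614876770304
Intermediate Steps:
t(N, Q) = 25*Q⁴ (t(N, Q) = (-5*Q²)² = 25*Q⁴)
S(V) = 25*V⁴
(S(T) + n(23))² = (25*19⁴ + 23)² = (25*130321 + 23)² = (3258025 + 23)² = 3258048² = 10614876770304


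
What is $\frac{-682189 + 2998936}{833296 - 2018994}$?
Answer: $- \frac{2316747}{1185698} \approx -1.9539$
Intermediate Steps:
$\frac{-682189 + 2998936}{833296 - 2018994} = \frac{2316747}{-1185698} = 2316747 \left(- \frac{1}{1185698}\right) = - \frac{2316747}{1185698}$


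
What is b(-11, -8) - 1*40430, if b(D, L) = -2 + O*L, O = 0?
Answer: -40432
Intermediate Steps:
b(D, L) = -2 (b(D, L) = -2 + 0*L = -2 + 0 = -2)
b(-11, -8) - 1*40430 = -2 - 1*40430 = -2 - 40430 = -40432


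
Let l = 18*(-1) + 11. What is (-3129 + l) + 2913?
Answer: -223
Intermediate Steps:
l = -7 (l = -18 + 11 = -7)
(-3129 + l) + 2913 = (-3129 - 7) + 2913 = -3136 + 2913 = -223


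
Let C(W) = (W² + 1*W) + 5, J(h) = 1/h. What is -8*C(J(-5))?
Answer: -968/25 ≈ -38.720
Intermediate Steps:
C(W) = 5 + W + W² (C(W) = (W² + W) + 5 = (W + W²) + 5 = 5 + W + W²)
-8*C(J(-5)) = -8*(5 + 1/(-5) + (1/(-5))²) = -8*(5 - ⅕ + (-⅕)²) = -8*(5 - ⅕ + 1/25) = -8*121/25 = -968/25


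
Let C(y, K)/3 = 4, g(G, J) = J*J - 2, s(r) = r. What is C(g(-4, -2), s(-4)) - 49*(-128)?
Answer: 6284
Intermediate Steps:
g(G, J) = -2 + J² (g(G, J) = J² - 2 = -2 + J²)
C(y, K) = 12 (C(y, K) = 3*4 = 12)
C(g(-4, -2), s(-4)) - 49*(-128) = 12 - 49*(-128) = 12 + 6272 = 6284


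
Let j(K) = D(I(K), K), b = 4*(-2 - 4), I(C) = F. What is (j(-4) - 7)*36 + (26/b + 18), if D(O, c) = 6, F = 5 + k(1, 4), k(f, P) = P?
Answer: -229/12 ≈ -19.083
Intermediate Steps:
F = 9 (F = 5 + 4 = 9)
I(C) = 9
b = -24 (b = 4*(-6) = -24)
j(K) = 6
(j(-4) - 7)*36 + (26/b + 18) = (6 - 7)*36 + (26/(-24) + 18) = -1*36 + (26*(-1/24) + 18) = -36 + (-13/12 + 18) = -36 + 203/12 = -229/12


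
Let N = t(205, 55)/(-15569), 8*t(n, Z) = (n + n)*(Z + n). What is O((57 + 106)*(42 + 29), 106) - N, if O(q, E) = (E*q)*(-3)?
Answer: -57297238441/15569 ≈ -3.6802e+6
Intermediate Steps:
t(n, Z) = n*(Z + n)/4 (t(n, Z) = ((n + n)*(Z + n))/8 = ((2*n)*(Z + n))/8 = (2*n*(Z + n))/8 = n*(Z + n)/4)
O(q, E) = -3*E*q
N = -13325/15569 (N = ((1/4)*205*(55 + 205))/(-15569) = ((1/4)*205*260)*(-1/15569) = 13325*(-1/15569) = -13325/15569 ≈ -0.85587)
O((57 + 106)*(42 + 29), 106) - N = -3*106*(57 + 106)*(42 + 29) - 1*(-13325/15569) = -3*106*163*71 + 13325/15569 = -3*106*11573 + 13325/15569 = -3680214 + 13325/15569 = -57297238441/15569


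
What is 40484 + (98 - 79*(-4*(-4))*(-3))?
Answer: 44374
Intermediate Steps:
40484 + (98 - 79*(-4*(-4))*(-3)) = 40484 + (98 - 1264*(-3)) = 40484 + (98 - 79*(-48)) = 40484 + (98 + 3792) = 40484 + 3890 = 44374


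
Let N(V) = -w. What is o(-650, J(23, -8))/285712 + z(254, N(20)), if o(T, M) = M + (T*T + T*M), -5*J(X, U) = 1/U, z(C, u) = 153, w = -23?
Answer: 252208113/1632640 ≈ 154.48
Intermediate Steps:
N(V) = 23 (N(V) = -1*(-23) = 23)
J(X, U) = -1/(5*U)
o(T, M) = M + T² + M*T (o(T, M) = M + (T² + M*T) = M + T² + M*T)
o(-650, J(23, -8))/285712 + z(254, N(20)) = (-⅕/(-8) + (-650)² - ⅕/(-8)*(-650))/285712 + 153 = (-⅕*(-⅛) + 422500 - ⅕*(-⅛)*(-650))*(1/285712) + 153 = (1/40 + 422500 + (1/40)*(-650))*(1/285712) + 153 = (1/40 + 422500 - 65/4)*(1/285712) + 153 = (16899351/40)*(1/285712) + 153 = 2414193/1632640 + 153 = 252208113/1632640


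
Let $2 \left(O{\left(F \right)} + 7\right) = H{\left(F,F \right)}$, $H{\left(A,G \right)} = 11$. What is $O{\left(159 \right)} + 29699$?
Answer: $\frac{59395}{2} \approx 29698.0$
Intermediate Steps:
$O{\left(F \right)} = - \frac{3}{2}$ ($O{\left(F \right)} = -7 + \frac{1}{2} \cdot 11 = -7 + \frac{11}{2} = - \frac{3}{2}$)
$O{\left(159 \right)} + 29699 = - \frac{3}{2} + 29699 = \frac{59395}{2}$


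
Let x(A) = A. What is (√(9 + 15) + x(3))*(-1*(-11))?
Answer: 33 + 22*√6 ≈ 86.889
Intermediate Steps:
(√(9 + 15) + x(3))*(-1*(-11)) = (√(9 + 15) + 3)*(-1*(-11)) = (√24 + 3)*11 = (2*√6 + 3)*11 = (3 + 2*√6)*11 = 33 + 22*√6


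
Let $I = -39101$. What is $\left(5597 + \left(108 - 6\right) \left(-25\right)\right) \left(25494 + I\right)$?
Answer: $-41460529$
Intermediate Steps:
$\left(5597 + \left(108 - 6\right) \left(-25\right)\right) \left(25494 + I\right) = \left(5597 + \left(108 - 6\right) \left(-25\right)\right) \left(25494 - 39101\right) = \left(5597 + 102 \left(-25\right)\right) \left(-13607\right) = \left(5597 - 2550\right) \left(-13607\right) = 3047 \left(-13607\right) = -41460529$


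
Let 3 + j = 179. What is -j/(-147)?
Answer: 176/147 ≈ 1.1973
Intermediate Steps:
j = 176 (j = -3 + 179 = 176)
-j/(-147) = -176/(-147) = -176*(-1)/147 = -1*(-176/147) = 176/147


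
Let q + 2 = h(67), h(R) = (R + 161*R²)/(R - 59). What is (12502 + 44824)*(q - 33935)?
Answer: 3233902975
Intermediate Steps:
h(R) = (R + 161*R²)/(-59 + R)
q = 180695/2 (q = -2 + 67*(1 + 161*67)/(-59 + 67) = -2 + 67*(1 + 10787)/8 = -2 + 67*(⅛)*10788 = -2 + 180699/2 = 180695/2 ≈ 90348.)
(12502 + 44824)*(q - 33935) = (12502 + 44824)*(180695/2 - 33935) = 57326*(112825/2) = 3233902975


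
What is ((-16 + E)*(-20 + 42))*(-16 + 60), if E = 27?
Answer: 10648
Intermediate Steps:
((-16 + E)*(-20 + 42))*(-16 + 60) = ((-16 + 27)*(-20 + 42))*(-16 + 60) = (11*22)*44 = 242*44 = 10648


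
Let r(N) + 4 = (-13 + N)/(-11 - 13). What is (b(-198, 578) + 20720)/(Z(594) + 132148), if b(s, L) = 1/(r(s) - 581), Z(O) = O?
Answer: 143268428/917844559 ≈ 0.15609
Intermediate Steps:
r(N) = -83/24 - N/24 (r(N) = -4 + (-13 + N)/(-11 - 13) = -4 + (-13 + N)/(-24) = -4 + (-13 + N)*(-1/24) = -4 + (13/24 - N/24) = -83/24 - N/24)
b(s, L) = 1/(-14027/24 - s/24) (b(s, L) = 1/((-83/24 - s/24) - 581) = 1/(-14027/24 - s/24))
(b(-198, 578) + 20720)/(Z(594) + 132148) = (-24/(14027 - 198) + 20720)/(594 + 132148) = (-24/13829 + 20720)/132742 = (-24*1/13829 + 20720)*(1/132742) = (-24/13829 + 20720)*(1/132742) = (286536856/13829)*(1/132742) = 143268428/917844559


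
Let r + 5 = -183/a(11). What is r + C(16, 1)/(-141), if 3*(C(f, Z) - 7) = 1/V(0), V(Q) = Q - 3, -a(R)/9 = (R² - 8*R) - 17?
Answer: -76709/20304 ≈ -3.7780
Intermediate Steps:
a(R) = 153 - 9*R² + 72*R (a(R) = -9*((R² - 8*R) - 17) = -9*(-17 + R² - 8*R) = 153 - 9*R² + 72*R)
V(Q) = -3 + Q
C(f, Z) = 62/9 (C(f, Z) = 7 + 1/(3*(-3 + 0)) = 7 + (⅓)/(-3) = 7 + (⅓)*(-⅓) = 7 - ⅑ = 62/9)
r = -179/48 (r = -5 - 183/(153 - 9*11² + 72*11) = -5 - 183/(153 - 9*121 + 792) = -5 - 183/(153 - 1089 + 792) = -5 - 183/(-144) = -5 - 183*(-1/144) = -5 + 61/48 = -179/48 ≈ -3.7292)
r + C(16, 1)/(-141) = -179/48 + (62/9)/(-141) = -179/48 + (62/9)*(-1/141) = -179/48 - 62/1269 = -76709/20304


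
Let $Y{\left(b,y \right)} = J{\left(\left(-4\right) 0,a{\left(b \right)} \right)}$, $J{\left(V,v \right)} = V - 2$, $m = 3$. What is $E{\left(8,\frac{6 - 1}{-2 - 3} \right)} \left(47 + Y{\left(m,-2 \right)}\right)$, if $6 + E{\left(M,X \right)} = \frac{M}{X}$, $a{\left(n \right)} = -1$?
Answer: $-630$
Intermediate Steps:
$J{\left(V,v \right)} = -2 + V$ ($J{\left(V,v \right)} = V - 2 = -2 + V$)
$Y{\left(b,y \right)} = -2$ ($Y{\left(b,y \right)} = -2 - 0 = -2 + 0 = -2$)
$E{\left(M,X \right)} = -6 + \frac{M}{X}$
$E{\left(8,\frac{6 - 1}{-2 - 3} \right)} \left(47 + Y{\left(m,-2 \right)}\right) = \left(-6 + \frac{8}{\left(6 - 1\right) \frac{1}{-2 - 3}}\right) \left(47 - 2\right) = \left(-6 + \frac{8}{5 \frac{1}{-5}}\right) 45 = \left(-6 + \frac{8}{5 \left(- \frac{1}{5}\right)}\right) 45 = \left(-6 + \frac{8}{-1}\right) 45 = \left(-6 + 8 \left(-1\right)\right) 45 = \left(-6 - 8\right) 45 = \left(-14\right) 45 = -630$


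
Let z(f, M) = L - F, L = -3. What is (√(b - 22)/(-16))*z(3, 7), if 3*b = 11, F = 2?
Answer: 5*I*√165/48 ≈ 1.338*I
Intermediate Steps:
b = 11/3 (b = (⅓)*11 = 11/3 ≈ 3.6667)
z(f, M) = -5 (z(f, M) = -3 - 1*2 = -3 - 2 = -5)
(√(b - 22)/(-16))*z(3, 7) = (√(11/3 - 22)/(-16))*(-5) = (√(-55/3)*(-1/16))*(-5) = ((I*√165/3)*(-1/16))*(-5) = -I*√165/48*(-5) = 5*I*√165/48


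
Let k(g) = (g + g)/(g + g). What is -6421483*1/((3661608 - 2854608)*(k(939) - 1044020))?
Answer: 6421483/842523333000 ≈ 7.6217e-6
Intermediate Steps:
k(g) = 1 (k(g) = (2*g)/((2*g)) = (2*g)*(1/(2*g)) = 1)
-6421483*1/((3661608 - 2854608)*(k(939) - 1044020)) = -6421483*1/((1 - 1044020)*(3661608 - 2854608)) = -6421483/((-1044019*807000)) = -6421483/(-842523333000) = -6421483*(-1/842523333000) = 6421483/842523333000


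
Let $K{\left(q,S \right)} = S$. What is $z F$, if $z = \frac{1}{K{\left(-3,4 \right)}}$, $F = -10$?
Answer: $- \frac{5}{2} \approx -2.5$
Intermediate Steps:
$z = \frac{1}{4} \approx 0.25$
$z F = \frac{1}{4} \left(-10\right) = - \frac{5}{2}$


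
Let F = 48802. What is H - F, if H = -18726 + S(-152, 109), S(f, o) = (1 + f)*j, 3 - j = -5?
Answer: -68736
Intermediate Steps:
j = 8 (j = 3 - 1*(-5) = 3 + 5 = 8)
S(f, o) = 8 + 8*f (S(f, o) = (1 + f)*8 = 8 + 8*f)
H = -19934 (H = -18726 + (8 + 8*(-152)) = -18726 + (8 - 1216) = -18726 - 1208 = -19934)
H - F = -19934 - 1*48802 = -19934 - 48802 = -68736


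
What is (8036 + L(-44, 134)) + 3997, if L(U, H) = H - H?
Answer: 12033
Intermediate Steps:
L(U, H) = 0
(8036 + L(-44, 134)) + 3997 = (8036 + 0) + 3997 = 8036 + 3997 = 12033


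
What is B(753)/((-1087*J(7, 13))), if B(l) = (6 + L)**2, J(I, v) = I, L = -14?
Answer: -64/7609 ≈ -0.0084111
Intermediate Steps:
B(l) = 64 (B(l) = (6 - 14)**2 = (-8)**2 = 64)
B(753)/((-1087*J(7, 13))) = 64/((-1087*7)) = 64/(-7609) = 64*(-1/7609) = -64/7609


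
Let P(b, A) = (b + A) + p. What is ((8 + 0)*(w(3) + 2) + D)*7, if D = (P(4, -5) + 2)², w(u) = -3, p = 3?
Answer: 56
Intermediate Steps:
P(b, A) = 3 + A + b (P(b, A) = (b + A) + 3 = (A + b) + 3 = 3 + A + b)
D = 16 (D = ((3 - 5 + 4) + 2)² = (2 + 2)² = 4² = 16)
((8 + 0)*(w(3) + 2) + D)*7 = ((8 + 0)*(-3 + 2) + 16)*7 = (8*(-1) + 16)*7 = (-8 + 16)*7 = 8*7 = 56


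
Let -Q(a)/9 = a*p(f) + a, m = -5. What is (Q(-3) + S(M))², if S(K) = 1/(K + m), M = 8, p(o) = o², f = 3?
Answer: 657721/9 ≈ 73080.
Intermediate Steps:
Q(a) = -90*a (Q(a) = -9*(a*3² + a) = -9*(a*9 + a) = -9*(9*a + a) = -90*a)
S(K) = 1/(-5 + K) (S(K) = 1/(K - 5) = 1/(-5 + K))
(Q(-3) + S(M))² = (-90*(-3) + 1/(-5 + 8))² = (270 + 1/3)² = (270 + ⅓)² = (811/3)² = 657721/9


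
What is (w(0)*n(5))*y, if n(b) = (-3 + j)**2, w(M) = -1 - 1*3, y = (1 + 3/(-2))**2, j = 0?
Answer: -9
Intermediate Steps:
y = 1/4 (y = (1 + 3*(-1/2))**2 = (1 - 3/2)**2 = (-1/2)**2 = 1/4 ≈ 0.25000)
w(M) = -4 (w(M) = -1 - 3 = -4)
n(b) = 9 (n(b) = (-3 + 0)**2 = (-3)**2 = 9)
(w(0)*n(5))*y = -4*9*(1/4) = -36*1/4 = -9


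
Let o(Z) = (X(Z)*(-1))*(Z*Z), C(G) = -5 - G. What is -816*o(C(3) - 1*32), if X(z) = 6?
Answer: 7833600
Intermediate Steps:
o(Z) = -6*Z² (o(Z) = (6*(-1))*(Z*Z) = -6*Z²)
-816*o(C(3) - 1*32) = -(-4896)*((-5 - 1*3) - 1*32)² = -(-4896)*((-5 - 3) - 32)² = -(-4896)*(-8 - 32)² = -(-4896)*(-40)² = -(-4896)*1600 = -816*(-9600) = 7833600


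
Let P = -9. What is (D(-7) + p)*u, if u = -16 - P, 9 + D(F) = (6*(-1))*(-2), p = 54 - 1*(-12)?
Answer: -483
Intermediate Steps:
p = 66 (p = 54 + 12 = 66)
D(F) = 3 (D(F) = -9 + (6*(-1))*(-2) = -9 - 6*(-2) = -9 + 12 = 3)
u = -7 (u = -16 - 1*(-9) = -16 + 9 = -7)
(D(-7) + p)*u = (3 + 66)*(-7) = 69*(-7) = -483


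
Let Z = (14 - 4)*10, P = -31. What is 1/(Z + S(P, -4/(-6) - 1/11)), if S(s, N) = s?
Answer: 1/69 ≈ 0.014493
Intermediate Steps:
Z = 100 (Z = 10*10 = 100)
1/(Z + S(P, -4/(-6) - 1/11)) = 1/(100 - 31) = 1/69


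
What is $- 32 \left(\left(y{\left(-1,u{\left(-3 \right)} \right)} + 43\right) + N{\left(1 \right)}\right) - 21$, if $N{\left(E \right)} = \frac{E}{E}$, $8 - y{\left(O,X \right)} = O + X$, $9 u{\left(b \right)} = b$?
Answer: $- \frac{5183}{3} \approx -1727.7$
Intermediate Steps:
$u{\left(b \right)} = \frac{b}{9}$
$y{\left(O,X \right)} = 8 - O - X$ ($y{\left(O,X \right)} = 8 - \left(O + X\right) = 8 - O - X$)
$N{\left(E \right)} = 1$
$- 32 \left(\left(y{\left(-1,u{\left(-3 \right)} \right)} + 43\right) + N{\left(1 \right)}\right) - 21 = - 32 \left(\left(\left(8 - -1 - \frac{1}{9} \left(-3\right)\right) + 43\right) + 1\right) - 21 = - 32 \left(\left(\left(8 + 1 - - \frac{1}{3}\right) + 43\right) + 1\right) - 21 = - 32 \left(\left(\left(8 + 1 + \frac{1}{3}\right) + 43\right) + 1\right) - 21 = - 32 \left(\left(\frac{28}{3} + 43\right) + 1\right) - 21 = - 32 \left(\frac{157}{3} + 1\right) - 21 = \left(-32\right) \frac{160}{3} - 21 = - \frac{5120}{3} - 21 = - \frac{5183}{3}$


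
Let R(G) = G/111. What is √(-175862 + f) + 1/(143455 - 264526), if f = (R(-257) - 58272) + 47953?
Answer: -1/121071 + 2*I*√573491157/111 ≈ -8.2596e-6 + 431.49*I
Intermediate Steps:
R(G) = G/111 (R(G) = G*(1/111) = G/111)
f = -1145666/111 (f = ((1/111)*(-257) - 58272) + 47953 = (-257/111 - 58272) + 47953 = -6468449/111 + 47953 = -1145666/111 ≈ -10321.)
√(-175862 + f) + 1/(143455 - 264526) = √(-175862 - 1145666/111) + 1/(143455 - 264526) = √(-20666348/111) + 1/(-121071) = 2*I*√573491157/111 - 1/121071 = -1/121071 + 2*I*√573491157/111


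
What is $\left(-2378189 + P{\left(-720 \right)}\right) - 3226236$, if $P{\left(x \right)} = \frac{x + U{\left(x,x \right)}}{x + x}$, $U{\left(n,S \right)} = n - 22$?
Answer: $- \frac{4035185269}{720} \approx -5.6044 \cdot 10^{6}$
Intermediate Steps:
$U{\left(n,S \right)} = -22 + n$ ($U{\left(n,S \right)} = n - 22 = -22 + n$)
$P{\left(x \right)} = \frac{-22 + 2 x}{2 x}$ ($P{\left(x \right)} = \frac{x + \left(-22 + x\right)}{x + x} = \frac{-22 + 2 x}{2 x}$)
$\left(-2378189 + P{\left(-720 \right)}\right) - 3226236 = \left(-2378189 + \frac{-11 - 720}{-720}\right) - 3226236 = \left(-2378189 - - \frac{731}{720}\right) - 3226236 = \left(-2378189 + \frac{731}{720}\right) - 3226236 = - \frac{1712295349}{720} - 3226236 = - \frac{4035185269}{720}$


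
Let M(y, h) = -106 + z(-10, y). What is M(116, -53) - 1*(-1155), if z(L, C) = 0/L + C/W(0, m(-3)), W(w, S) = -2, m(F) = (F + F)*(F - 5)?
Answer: 991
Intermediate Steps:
m(F) = 2*F*(-5 + F) (m(F) = (2*F)*(-5 + F) = 2*F*(-5 + F))
z(L, C) = -C/2 (z(L, C) = 0/L + C/(-2) = 0 + C*(-½) = 0 - C/2 = -C/2)
M(y, h) = -106 - y/2
M(116, -53) - 1*(-1155) = (-106 - ½*116) - 1*(-1155) = (-106 - 58) + 1155 = -164 + 1155 = 991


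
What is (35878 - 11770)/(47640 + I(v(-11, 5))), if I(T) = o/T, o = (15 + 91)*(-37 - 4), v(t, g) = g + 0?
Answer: 60270/116927 ≈ 0.51545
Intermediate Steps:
v(t, g) = g
o = -4346 (o = 106*(-41) = -4346)
I(T) = -4346/T
(35878 - 11770)/(47640 + I(v(-11, 5))) = (35878 - 11770)/(47640 - 4346/5) = 24108/(47640 - 4346*⅕) = 24108/(47640 - 4346/5) = 24108/(233854/5) = 24108*(5/233854) = 60270/116927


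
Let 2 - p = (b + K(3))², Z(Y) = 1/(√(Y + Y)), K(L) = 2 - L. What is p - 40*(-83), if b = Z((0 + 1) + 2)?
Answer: 19925/6 + √6/3 ≈ 3321.6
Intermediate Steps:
Z(Y) = √2/(2*√Y) (Z(Y) = 1/(√(2*Y)) = 1/(√2*√Y) = √2/(2*√Y))
b = √6/6 (b = √2/(2*√((0 + 1) + 2)) = √2/(2*√(1 + 2)) = √2/(2*√3) = √2*(√3/3)/2 = √6/6 ≈ 0.40825)
p = 2 - (-1 + √6/6)² (p = 2 - (√6/6 + (2 - 1*3))² = 2 - (√6/6 + (2 - 3))² = 2 - (√6/6 - 1)² = 2 - (-1 + √6/6)² ≈ 1.6498)
p - 40*(-83) = (⅚ + √6/3) - 40*(-83) = (⅚ + √6/3) + 3320 = 19925/6 + √6/3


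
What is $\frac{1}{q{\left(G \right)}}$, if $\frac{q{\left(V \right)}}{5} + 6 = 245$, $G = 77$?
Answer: $\frac{1}{1195} \approx 0.00083682$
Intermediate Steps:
$q{\left(V \right)} = 1195$ ($q{\left(V \right)} = -30 + 5 \cdot 245 = -30 + 1225 = 1195$)
$\frac{1}{q{\left(G \right)}} = \frac{1}{1195}$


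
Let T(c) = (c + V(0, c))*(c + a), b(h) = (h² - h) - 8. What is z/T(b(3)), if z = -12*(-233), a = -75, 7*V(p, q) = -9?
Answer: 2796/253 ≈ 11.051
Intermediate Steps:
V(p, q) = -9/7 (V(p, q) = (⅐)*(-9) = -9/7)
b(h) = -8 + h² - h
z = 2796
T(c) = (-75 + c)*(-9/7 + c) (T(c) = (c - 9/7)*(c - 75) = (-9/7 + c)*(-75 + c) = (-75 + c)*(-9/7 + c))
z/T(b(3)) = 2796/(675/7 + (-8 + 3² - 1*3)² - 534*(-8 + 3² - 1*3)/7) = 2796/(675/7 + (-8 + 9 - 3)² - 534*(-8 + 9 - 3)/7) = 2796/(675/7 + (-2)² - 534/7*(-2)) = 2796/(675/7 + 4 + 1068/7) = 2796/253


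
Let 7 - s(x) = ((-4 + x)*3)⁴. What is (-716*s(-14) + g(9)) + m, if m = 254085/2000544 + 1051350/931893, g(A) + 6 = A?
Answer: 97009887251940568677/15934127776 ≈ 6.0882e+9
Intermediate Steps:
g(A) = -6 + A
s(x) = 7 - (-12 + 3*x)⁴ (s(x) = 7 - ((-4 + x)*3)⁴ = 7 - (-12 + 3*x)⁴)
m = 20000444165/15934127776 (m = 254085*(1/2000544) + 1051350*(1/931893) = 6515/51296 + 350450/310631 = 20000444165/15934127776 ≈ 1.2552)
(-716*s(-14) + g(9)) + m = (-716*(7 - 81*(-4 - 14)⁴) + (-6 + 9)) + 20000444165/15934127776 = (-716*(7 - 81*(-18)⁴) + 3) + 20000444165/15934127776 = (-716*(7 - 81*104976) + 3) + 20000444165/15934127776 = (-716*(7 - 8503056) + 3) + 20000444165/15934127776 = (-716*(-8503049) + 3) + 20000444165/15934127776 = (6088183084 + 3) + 20000444165/15934127776 = 6088183087 + 20000444165/15934127776 = 97009887251940568677/15934127776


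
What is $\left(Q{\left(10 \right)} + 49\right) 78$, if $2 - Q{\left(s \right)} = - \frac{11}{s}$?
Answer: $\frac{20319}{5} \approx 4063.8$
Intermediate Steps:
$Q{\left(s \right)} = 2 + \frac{11}{s}$ ($Q{\left(s \right)} = 2 - - \frac{11}{s} = 2 + \frac{11}{s}$)
$\left(Q{\left(10 \right)} + 49\right) 78 = \left(\left(2 + \frac{11}{10}\right) + 49\right) 78 = \left(\frac{31}{10} + 49\right) 78 = \frac{521}{10} \cdot 78 = \frac{20319}{5}$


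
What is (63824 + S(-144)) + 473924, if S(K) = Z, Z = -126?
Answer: 537622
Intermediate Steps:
S(K) = -126
(63824 + S(-144)) + 473924 = (63824 - 126) + 473924 = 63698 + 473924 = 537622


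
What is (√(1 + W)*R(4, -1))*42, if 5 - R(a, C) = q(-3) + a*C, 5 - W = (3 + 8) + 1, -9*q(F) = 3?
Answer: 392*I*√6 ≈ 960.2*I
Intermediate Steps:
q(F) = -⅓ (q(F) = -⅑*3 = -⅓)
W = -7 (W = 5 - ((3 + 8) + 1) = 5 - (11 + 1) = 5 - 1*12 = 5 - 12 = -7)
R(a, C) = 16/3 - C*a (R(a, C) = 5 - (-⅓ + a*C) = 5 - (-⅓ + C*a) = 5 + (⅓ - C*a) = 16/3 - C*a)
(√(1 + W)*R(4, -1))*42 = (√(1 - 7)*(16/3 - 1*(-1)*4))*42 = (√(-6)*(16/3 + 4))*42 = ((I*√6)*(28/3))*42 = (28*I*√6/3)*42 = 392*I*√6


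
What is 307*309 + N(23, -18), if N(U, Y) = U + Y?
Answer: 94868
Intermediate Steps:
307*309 + N(23, -18) = 307*309 + (23 - 18) = 94863 + 5 = 94868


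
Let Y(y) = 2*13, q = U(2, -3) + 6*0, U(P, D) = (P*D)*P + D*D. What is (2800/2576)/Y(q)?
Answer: 25/598 ≈ 0.041806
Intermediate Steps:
U(P, D) = D² + D*P² (U(P, D) = (D*P)*P + D² = D*P² + D² = D² + D*P²)
q = -3 (q = -3*(-3 + 2²) + 6*0 = -3*(-3 + 4) + 0 = -3*1 + 0 = -3 + 0 = -3)
Y(y) = 26
(2800/2576)/Y(q) = (2800/2576)/26 = (2800*(1/2576))*(1/26) = (25/23)*(1/26) = 25/598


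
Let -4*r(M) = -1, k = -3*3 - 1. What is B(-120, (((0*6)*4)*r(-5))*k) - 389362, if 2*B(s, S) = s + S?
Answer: -389422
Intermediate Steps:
k = -10 (k = -9 - 1 = -10)
r(M) = 1/4 (r(M) = -1/4*(-1) = 1/4)
B(s, S) = S/2 + s/2 (B(s, S) = (s + S)/2 = (S + s)/2 = S/2 + s/2)
B(-120, (((0*6)*4)*r(-5))*k) - 389362 = (((((0*6)*4)*(1/4))*(-10))/2 + (1/2)*(-120)) - 389362 = ((((0*4)*(1/4))*(-10))/2 - 60) - 389362 = (((0*(1/4))*(-10))/2 - 60) - 389362 = ((0*(-10))/2 - 60) - 389362 = ((1/2)*0 - 60) - 389362 = (0 - 60) - 389362 = -60 - 389362 = -389422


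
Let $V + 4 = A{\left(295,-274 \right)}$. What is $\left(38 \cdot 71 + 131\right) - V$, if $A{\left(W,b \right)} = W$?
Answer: $2538$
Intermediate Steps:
$V = 291$ ($V = -4 + 295 = 291$)
$\left(38 \cdot 71 + 131\right) - V = \left(38 \cdot 71 + 131\right) - 291 = \left(2698 + 131\right) - 291 = 2829 - 291 = 2538$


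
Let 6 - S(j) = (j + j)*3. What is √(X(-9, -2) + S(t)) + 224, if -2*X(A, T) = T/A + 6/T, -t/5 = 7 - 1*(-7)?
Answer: 224 + 7*√314/6 ≈ 244.67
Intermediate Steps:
t = -70 (t = -5*(7 - 1*(-7)) = -5*(7 + 7) = -5*14 = -70)
X(A, T) = -3/T - T/(2*A) (X(A, T) = -(T/A + 6/T)/2 = -(6/T + T/A)/2 = -3/T - T/(2*A))
S(j) = 6 - 6*j (S(j) = 6 - (j + j)*3 = 6 - 2*j*3 = 6 - 6*j)
√(X(-9, -2) + S(t)) + 224 = √((-3/(-2) - ½*(-2)/(-9)) + (6 - 6*(-70))) + 224 = √((-3*(-½) - ½*(-2)*(-⅑)) + (6 + 420)) + 224 = √((3/2 - ⅑) + 426) + 224 = √(25/18 + 426) + 224 = √(7693/18) + 224 = 7*√314/6 + 224 = 224 + 7*√314/6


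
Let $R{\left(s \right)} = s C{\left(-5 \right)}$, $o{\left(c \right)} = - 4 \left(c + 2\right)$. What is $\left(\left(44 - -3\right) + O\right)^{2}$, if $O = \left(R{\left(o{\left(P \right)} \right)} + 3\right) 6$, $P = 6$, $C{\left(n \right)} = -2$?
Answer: $201601$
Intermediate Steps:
$o{\left(c \right)} = -8 - 4 c$ ($o{\left(c \right)} = - 4 \left(2 + c\right) = -8 - 4 c$)
$R{\left(s \right)} = - 2 s$ ($R{\left(s \right)} = s \left(-2\right) = - 2 s$)
$O = 402$ ($O = \left(- 2 \left(-8 - 24\right) + 3\right) 6 = \left(\left(-2\right) \left(-32\right) + 3\right) 6 = \left(64 + 3\right) 6 = 67 \cdot 6 = 402$)
$\left(\left(44 - -3\right) + O\right)^{2} = \left(\left(44 - -3\right) + 402\right)^{2} = \left(\left(44 + 3\right) + 402\right)^{2} = \left(47 + 402\right)^{2} = 449^{2} = 201601$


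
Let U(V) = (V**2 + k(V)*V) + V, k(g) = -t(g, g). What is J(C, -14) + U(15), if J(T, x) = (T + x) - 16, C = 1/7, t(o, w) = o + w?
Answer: -1679/7 ≈ -239.86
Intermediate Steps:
k(g) = -2*g (k(g) = -(g + g) = -2*g)
C = 1/7 ≈ 0.14286
U(V) = V - V**2 (U(V) = (V**2 + (-2*V)*V) + V = (V**2 - 2*V**2) + V = -V**2 + V = V - V**2)
J(T, x) = -16 + T + x
J(C, -14) + U(15) = (-16 + 1/7 - 14) + 15*(1 - 1*15) = -209/7 + 15*(1 - 15) = -209/7 + 15*(-14) = -209/7 - 210 = -1679/7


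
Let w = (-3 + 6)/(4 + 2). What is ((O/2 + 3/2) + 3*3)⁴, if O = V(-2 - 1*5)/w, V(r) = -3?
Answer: 50625/16 ≈ 3164.1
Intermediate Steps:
w = ½ (w = 3/6 = 3*(⅙) = ½ ≈ 0.50000)
O = -6 (O = -3/½ = -3*2 = -6)
((O/2 + 3/2) + 3*3)⁴ = ((-6/2 + 3/2) + 3*3)⁴ = ((-6*½ + 3*(½)) + 9)⁴ = ((-3 + 3/2) + 9)⁴ = (-3/2 + 9)⁴ = (15/2)⁴ = 50625/16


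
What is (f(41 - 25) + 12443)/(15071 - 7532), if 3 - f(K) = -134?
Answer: 12580/7539 ≈ 1.6687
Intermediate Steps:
f(K) = 137 (f(K) = 3 - 1*(-134) = 3 + 134 = 137)
(f(41 - 25) + 12443)/(15071 - 7532) = (137 + 12443)/(15071 - 7532) = 12580/7539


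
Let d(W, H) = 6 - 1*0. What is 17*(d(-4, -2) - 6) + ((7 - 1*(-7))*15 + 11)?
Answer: 221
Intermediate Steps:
d(W, H) = 6 (d(W, H) = 6 + 0 = 6)
17*(d(-4, -2) - 6) + ((7 - 1*(-7))*15 + 11) = 17*(6 - 6) + ((7 - 1*(-7))*15 + 11) = 17*0 + ((7 + 7)*15 + 11) = 0 + (14*15 + 11) = 0 + (210 + 11) = 0 + 221 = 221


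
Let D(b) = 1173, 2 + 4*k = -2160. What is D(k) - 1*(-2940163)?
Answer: 2941336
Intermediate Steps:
k = -1081/2 (k = -1/2 + (1/4)*(-2160) = -1/2 - 540 = -1081/2 ≈ -540.50)
D(k) - 1*(-2940163) = 1173 - 1*(-2940163) = 1173 + 2940163 = 2941336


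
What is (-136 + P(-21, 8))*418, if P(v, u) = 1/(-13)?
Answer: -739442/13 ≈ -56880.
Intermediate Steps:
P(v, u) = -1/13
(-136 + P(-21, 8))*418 = (-136 - 1/13)*418 = -1769/13*418 = -739442/13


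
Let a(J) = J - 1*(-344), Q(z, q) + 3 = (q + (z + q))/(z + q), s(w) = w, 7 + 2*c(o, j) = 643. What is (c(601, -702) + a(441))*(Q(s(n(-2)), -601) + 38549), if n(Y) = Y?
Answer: 25638619526/603 ≈ 4.2518e+7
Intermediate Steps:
c(o, j) = 318 (c(o, j) = -7/2 + (½)*643 = -7/2 + 643/2 = 318)
Q(z, q) = -3 + (z + 2*q)/(q + z) (Q(z, q) = -3 + (q + (z + q))/(z + q) = -3 + (q + (q + z))/(q + z) = -3 + (z + 2*q)/(q + z))
a(J) = 344 + J (a(J) = J + 344 = 344 + J)
(c(601, -702) + a(441))*(Q(s(n(-2)), -601) + 38549) = (318 + (344 + 441))*((-1*(-601) - 2*(-2))/(-601 - 2) + 38549) = (318 + 785)*((601 + 4)/(-603) + 38549) = 1103*(-1/603*605 + 38549) = 1103*(-605/603 + 38549) = 1103*(23244442/603) = 25638619526/603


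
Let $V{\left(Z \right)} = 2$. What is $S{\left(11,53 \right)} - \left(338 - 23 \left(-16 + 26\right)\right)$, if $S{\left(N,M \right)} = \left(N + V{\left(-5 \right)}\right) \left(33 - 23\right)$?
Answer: $22$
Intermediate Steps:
$S{\left(N,M \right)} = 20 + 10 N$ ($S{\left(N,M \right)} = \left(N + 2\right) \left(33 - 23\right) = \left(2 + N\right) 10 = 20 + 10 N$)
$S{\left(11,53 \right)} - \left(338 - 23 \left(-16 + 26\right)\right) = \left(20 + 10 \cdot 11\right) - \left(338 - 23 \left(-16 + 26\right)\right) = \left(20 + 110\right) - \left(338 - 230\right) = 130 - \left(338 - 230\right) = 130 - 108 = 22$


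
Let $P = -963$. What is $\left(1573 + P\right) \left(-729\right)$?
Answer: $-444690$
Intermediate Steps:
$\left(1573 + P\right) \left(-729\right) = \left(1573 - 963\right) \left(-729\right) = 610 \left(-729\right) = -444690$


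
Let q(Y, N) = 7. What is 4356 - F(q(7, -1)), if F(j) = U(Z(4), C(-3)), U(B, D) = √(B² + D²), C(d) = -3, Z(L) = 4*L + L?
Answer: 4356 - √409 ≈ 4335.8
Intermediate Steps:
Z(L) = 5*L
F(j) = √409 (F(j) = √((5*4)² + (-3)²) = √(20² + 9) = √(400 + 9) = √409)
4356 - F(q(7, -1)) = 4356 - √409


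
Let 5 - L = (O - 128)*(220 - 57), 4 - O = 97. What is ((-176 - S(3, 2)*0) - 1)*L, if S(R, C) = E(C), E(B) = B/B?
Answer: -6376956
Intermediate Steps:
O = -93 (O = 4 - 1*97 = 4 - 97 = -93)
E(B) = 1
S(R, C) = 1
L = 36028 (L = 5 - (-93 - 128)*(220 - 57) = 5 - (-221)*163 = 5 - 1*(-36023) = 5 + 36023 = 36028)
((-176 - S(3, 2)*0) - 1)*L = ((-176 - 0) - 1)*36028 = ((-176 - 1*0) - 1)*36028 = ((-176 + 0) - 1)*36028 = (-176 - 1)*36028 = -177*36028 = -6376956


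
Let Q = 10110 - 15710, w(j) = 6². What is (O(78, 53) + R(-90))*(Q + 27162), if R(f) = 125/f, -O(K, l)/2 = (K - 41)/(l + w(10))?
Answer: -38348017/801 ≈ -47875.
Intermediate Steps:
w(j) = 36
O(K, l) = -2*(-41 + K)/(36 + l) (O(K, l) = -2*(K - 41)/(l + 36) = -2*(-41 + K)/(36 + l))
Q = -5600
(O(78, 53) + R(-90))*(Q + 27162) = (2*(41 - 1*78)/(36 + 53) + 125/(-90))*(-5600 + 27162) = (2*(41 - 78)/89 + 125*(-1/90))*21562 = (2*(1/89)*(-37) - 25/18)*21562 = (-74/89 - 25/18)*21562 = -3557/1602*21562 = -38348017/801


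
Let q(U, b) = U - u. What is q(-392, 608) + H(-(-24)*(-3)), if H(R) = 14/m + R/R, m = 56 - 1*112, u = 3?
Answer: -1577/4 ≈ -394.25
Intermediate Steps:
m = -56 (m = 56 - 112 = -56)
q(U, b) = -3 + U (q(U, b) = U - 1*3 = U - 3 = -3 + U)
H(R) = 3/4 (H(R) = 14/(-56) + R/R = 14*(-1/56) + 1 = -1/4 + 1 = 3/4)
q(-392, 608) + H(-(-24)*(-3)) = (-3 - 392) + 3/4 = -395 + 3/4 = -1577/4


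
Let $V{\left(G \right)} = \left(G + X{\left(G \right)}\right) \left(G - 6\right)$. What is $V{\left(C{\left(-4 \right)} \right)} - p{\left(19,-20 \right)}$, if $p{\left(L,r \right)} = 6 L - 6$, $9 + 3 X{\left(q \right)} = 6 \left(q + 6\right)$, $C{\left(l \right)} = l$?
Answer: $-78$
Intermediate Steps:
$X{\left(q \right)} = 9 + 2 q$ ($X{\left(q \right)} = -3 + \frac{6 \left(q + 6\right)}{3} = -3 + \frac{6 \left(6 + q\right)}{3} = -3 + \frac{36 + 6 q}{3} = -3 + \left(12 + 2 q\right) = 9 + 2 q$)
$p{\left(L,r \right)} = -6 + 6 L$
$V{\left(G \right)} = \left(-6 + G\right) \left(9 + 3 G\right)$ ($V{\left(G \right)} = \left(G + \left(9 + 2 G\right)\right) \left(G - 6\right) = \left(9 + 3 G\right) \left(-6 + G\right) = \left(-6 + G\right) \left(9 + 3 G\right)$)
$V{\left(C{\left(-4 \right)} \right)} - p{\left(19,-20 \right)} = \left(-54 - -36 + 3 \left(-4\right)^{2}\right) - \left(-6 + 6 \cdot 19\right) = \left(-54 + 36 + 3 \cdot 16\right) - \left(-6 + 114\right) = \left(-54 + 36 + 48\right) - 108 = 30 - 108 = -78$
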